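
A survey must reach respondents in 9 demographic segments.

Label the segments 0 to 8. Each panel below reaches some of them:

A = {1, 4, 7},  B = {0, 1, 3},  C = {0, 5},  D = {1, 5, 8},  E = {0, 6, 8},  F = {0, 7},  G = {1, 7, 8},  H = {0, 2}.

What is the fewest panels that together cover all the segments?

5

A and B and C and E and H together: A ∪ B ∪ C ∪ E ∪ H = {0, 1, 2, 3, 4, 5, 6, 7, 8} — every segment is covered.
No 4 of the 8 panels cover everything (all 70 combinations miss at least one segment), so 5 is optimal.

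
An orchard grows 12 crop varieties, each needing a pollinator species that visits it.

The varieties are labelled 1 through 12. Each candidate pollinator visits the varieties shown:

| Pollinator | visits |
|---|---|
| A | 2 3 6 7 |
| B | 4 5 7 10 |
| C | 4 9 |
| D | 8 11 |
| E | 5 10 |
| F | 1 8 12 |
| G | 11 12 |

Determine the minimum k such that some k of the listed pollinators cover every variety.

5

Take {A, B, C, F, G}. Their union is {1, 2, 3, 4, 5, 6, 7, 8, 9, 10, 11, 12}, which is all 12 varieties.
No 4 of the 7 pollinators cover everything (all 35 combinations miss at least one variety), so 5 is optimal.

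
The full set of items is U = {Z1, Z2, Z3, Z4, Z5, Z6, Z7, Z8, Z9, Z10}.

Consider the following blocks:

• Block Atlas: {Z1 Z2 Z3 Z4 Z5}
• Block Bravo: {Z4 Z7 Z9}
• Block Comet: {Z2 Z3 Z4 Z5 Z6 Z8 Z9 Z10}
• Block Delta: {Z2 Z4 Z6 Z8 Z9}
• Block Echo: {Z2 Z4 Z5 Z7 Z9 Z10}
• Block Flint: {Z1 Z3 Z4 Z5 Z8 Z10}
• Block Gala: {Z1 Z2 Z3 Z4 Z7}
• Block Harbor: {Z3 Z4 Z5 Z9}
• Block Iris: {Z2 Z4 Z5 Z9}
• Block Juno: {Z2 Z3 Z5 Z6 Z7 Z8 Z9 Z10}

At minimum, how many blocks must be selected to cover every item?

2

Take {Comet, Gala}. Their union is {Z1, Z2, Z3, Z4, Z5, Z6, Z7, Z8, Z9, Z10}, which is all 10 items.
No single block has all 10 items (the largest, Comet, has 8), so 2 is optimal.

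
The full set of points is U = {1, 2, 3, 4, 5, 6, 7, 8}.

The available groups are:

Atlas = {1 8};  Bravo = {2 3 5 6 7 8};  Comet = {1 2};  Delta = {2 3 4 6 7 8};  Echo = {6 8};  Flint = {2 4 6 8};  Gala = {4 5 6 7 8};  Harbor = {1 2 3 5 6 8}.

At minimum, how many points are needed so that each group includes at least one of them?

2

Take H = {2, 8}. Each listed group contains at least one of these, so H is a hitting set of size 2.
The groups Comet, Gala are pairwise disjoint, so any hitting set needs a separate point for each — at least 2. Hence 2 is optimal.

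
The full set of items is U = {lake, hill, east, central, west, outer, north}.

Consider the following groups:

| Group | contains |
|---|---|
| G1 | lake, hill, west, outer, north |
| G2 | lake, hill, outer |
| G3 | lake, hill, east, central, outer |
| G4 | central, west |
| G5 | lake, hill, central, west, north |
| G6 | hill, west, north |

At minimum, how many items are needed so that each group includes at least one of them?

Take H = {hill, central}. Each listed group contains at least one of these, so H is a hitting set of size 2.
The groups G2, G4 are pairwise disjoint, so any hitting set needs a separate item for each — at least 2. Hence 2 is optimal.

2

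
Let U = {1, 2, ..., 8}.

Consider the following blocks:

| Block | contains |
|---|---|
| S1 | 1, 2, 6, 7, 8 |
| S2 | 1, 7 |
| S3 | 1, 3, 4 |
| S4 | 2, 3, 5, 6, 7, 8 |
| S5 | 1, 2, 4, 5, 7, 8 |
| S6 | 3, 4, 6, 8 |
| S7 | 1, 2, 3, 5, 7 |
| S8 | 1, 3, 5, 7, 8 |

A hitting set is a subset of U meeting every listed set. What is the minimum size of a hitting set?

2

H = {1, 3} meets every block (each contains at least one member of H), and |H| = 2.
The blocks S2, S6 are pairwise disjoint, so any hitting set needs a separate point for each — at least 2. Hence 2 is optimal.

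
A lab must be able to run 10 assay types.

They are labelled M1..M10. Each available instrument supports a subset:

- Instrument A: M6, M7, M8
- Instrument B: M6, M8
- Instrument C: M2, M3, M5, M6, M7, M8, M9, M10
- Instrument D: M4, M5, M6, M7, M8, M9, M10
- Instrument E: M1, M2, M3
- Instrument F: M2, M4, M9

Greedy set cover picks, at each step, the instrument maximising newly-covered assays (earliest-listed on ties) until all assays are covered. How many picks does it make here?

3

Greedy: pick C (covers 8 new) → pick D (covers 1 new) → pick E (covers 1 new). Total picks: 3.
(The true minimum cover uses only 2 instruments, so greedy is not optimal here.)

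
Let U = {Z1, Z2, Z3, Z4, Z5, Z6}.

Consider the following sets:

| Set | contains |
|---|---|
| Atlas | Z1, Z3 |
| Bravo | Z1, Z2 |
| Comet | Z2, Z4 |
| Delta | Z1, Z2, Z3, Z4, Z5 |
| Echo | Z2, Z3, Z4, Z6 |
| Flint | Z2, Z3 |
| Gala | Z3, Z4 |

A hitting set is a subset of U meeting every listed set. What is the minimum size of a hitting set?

Take H = {Z2, Z3}. Each listed set contains at least one of these, so H is a hitting set of size 2.
The sets Bravo, Gala are pairwise disjoint, so any hitting set needs a separate item for each — at least 2. Hence 2 is optimal.

2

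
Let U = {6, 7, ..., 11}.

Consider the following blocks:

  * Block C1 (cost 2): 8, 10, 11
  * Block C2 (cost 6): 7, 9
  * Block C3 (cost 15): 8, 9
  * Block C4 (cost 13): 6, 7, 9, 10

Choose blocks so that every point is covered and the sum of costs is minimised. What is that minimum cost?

15

C1, C4 together cover every point (C1 ∪ C4 = {6, 7, 8, 9, 10, 11}); total cost 2 + 13 = 15.
The greedy pick C1, C2, C4 costs 21; no covering selection beats 15.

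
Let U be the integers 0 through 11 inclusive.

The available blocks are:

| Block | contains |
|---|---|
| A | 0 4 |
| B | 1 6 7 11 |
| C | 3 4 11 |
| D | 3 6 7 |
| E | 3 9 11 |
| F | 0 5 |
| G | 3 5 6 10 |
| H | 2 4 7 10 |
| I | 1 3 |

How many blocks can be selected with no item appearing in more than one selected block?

F, H, I are pairwise disjoint (F={0,5}; H={2,4,7,10}; I={1,3}).
Every remaining block overlaps one of these, and no 4 of the listed blocks are pairwise disjoint, so 3 is the maximum.

3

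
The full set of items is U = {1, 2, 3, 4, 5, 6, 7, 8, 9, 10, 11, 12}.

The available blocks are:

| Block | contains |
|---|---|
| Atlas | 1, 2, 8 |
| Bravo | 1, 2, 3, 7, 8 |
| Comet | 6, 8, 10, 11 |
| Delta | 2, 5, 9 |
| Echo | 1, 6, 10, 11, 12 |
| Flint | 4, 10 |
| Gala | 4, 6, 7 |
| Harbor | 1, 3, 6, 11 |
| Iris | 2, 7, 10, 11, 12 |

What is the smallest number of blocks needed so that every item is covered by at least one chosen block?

Bravo and Delta and Echo and Flint together: Bravo ∪ Delta ∪ Echo ∪ Flint = {1, 2, 3, 4, 5, 6, 7, 8, 9, 10, 11, 12} — every item is covered.
No 3 of the 9 blocks cover everything (all 84 combinations miss at least one item), so 4 is optimal.

4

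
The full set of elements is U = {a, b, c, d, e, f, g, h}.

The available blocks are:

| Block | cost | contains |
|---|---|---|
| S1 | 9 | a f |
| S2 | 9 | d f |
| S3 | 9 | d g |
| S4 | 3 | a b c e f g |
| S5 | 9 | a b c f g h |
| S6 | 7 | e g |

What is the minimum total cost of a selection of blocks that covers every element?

S3, S4, S5 together cover every element (S3 ∪ S4 ∪ S5 = {a, b, c, d, e, f, g, h}); total cost 9 + 3 + 9 = 21.
No covering selection has total cost below 21.

21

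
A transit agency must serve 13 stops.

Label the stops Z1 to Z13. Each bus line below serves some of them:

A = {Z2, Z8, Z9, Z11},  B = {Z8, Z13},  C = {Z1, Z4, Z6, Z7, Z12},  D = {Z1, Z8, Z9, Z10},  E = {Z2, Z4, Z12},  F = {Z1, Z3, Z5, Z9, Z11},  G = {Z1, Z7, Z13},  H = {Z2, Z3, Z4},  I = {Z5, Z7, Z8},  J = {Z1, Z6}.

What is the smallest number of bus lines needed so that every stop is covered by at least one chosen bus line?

Take {A, B, C, D, F}. Their union is {Z1, Z2, Z3, Z4, Z5, Z6, Z7, Z8, Z9, Z10, Z11, Z12, Z13}, which is all 13 stops.
No 4 of the 10 bus lines cover everything (all 210 combinations miss at least one stop), so 5 is optimal.

5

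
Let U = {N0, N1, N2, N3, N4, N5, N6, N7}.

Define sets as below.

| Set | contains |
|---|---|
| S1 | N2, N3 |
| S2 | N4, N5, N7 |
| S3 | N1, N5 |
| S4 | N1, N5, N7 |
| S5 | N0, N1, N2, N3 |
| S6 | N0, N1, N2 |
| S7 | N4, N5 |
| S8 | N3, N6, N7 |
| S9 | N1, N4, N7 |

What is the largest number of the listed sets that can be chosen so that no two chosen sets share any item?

3

S6, S7, S8 are pairwise disjoint (S6={N0,N1,N2}; S7={N4,N5}; S8={N3,N6,N7}).
Every remaining set overlaps one of these, and no 4 of the listed sets are pairwise disjoint, so 3 is the maximum.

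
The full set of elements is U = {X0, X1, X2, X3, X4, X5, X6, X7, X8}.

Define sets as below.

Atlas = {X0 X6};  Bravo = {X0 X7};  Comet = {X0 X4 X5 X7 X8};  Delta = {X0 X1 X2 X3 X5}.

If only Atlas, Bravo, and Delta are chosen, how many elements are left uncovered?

Union of Atlas, Bravo, Delta = {X0, X1, X2, X3, X5, X6, X7}.
Not covered: X4, X8 — 2 elements.

2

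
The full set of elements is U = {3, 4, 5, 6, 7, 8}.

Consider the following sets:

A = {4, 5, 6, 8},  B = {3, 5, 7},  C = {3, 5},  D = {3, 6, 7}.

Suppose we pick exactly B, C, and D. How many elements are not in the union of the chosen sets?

Union of B, C, D = {3, 5, 6, 7}.
Not covered: 4, 8 — 2 elements.

2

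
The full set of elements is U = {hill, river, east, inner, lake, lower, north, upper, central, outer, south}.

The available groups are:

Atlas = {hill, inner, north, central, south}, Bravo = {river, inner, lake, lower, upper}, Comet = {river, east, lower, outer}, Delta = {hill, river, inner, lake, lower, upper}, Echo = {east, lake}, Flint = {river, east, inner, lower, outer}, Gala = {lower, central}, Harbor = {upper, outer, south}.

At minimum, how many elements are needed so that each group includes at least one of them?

3

Take H = {east, upper, central}. Each listed group contains at least one of these, so H is a hitting set of size 3.
The groups Echo, Gala, Harbor are pairwise disjoint, so any hitting set needs a separate element for each — at least 3. Hence 3 is optimal.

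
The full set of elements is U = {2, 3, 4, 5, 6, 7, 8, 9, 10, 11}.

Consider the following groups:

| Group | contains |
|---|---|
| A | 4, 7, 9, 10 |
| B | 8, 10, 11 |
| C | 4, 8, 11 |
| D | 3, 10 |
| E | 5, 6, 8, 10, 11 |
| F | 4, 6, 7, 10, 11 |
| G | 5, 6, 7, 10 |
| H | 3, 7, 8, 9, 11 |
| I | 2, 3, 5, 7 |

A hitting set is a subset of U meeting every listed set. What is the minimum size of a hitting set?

T = {2, 8, 10} meets every group (each contains at least one member of T), and |T| = 3.
No choice of 2 elements meets every group, so 3 is the minimum.

3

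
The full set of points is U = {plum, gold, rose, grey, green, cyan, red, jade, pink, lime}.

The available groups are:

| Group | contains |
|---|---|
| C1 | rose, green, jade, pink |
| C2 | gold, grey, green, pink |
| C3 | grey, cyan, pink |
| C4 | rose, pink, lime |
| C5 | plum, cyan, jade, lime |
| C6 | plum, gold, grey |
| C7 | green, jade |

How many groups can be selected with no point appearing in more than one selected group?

C4, C6, C7 are pairwise disjoint (C4={rose,pink,lime}; C6={plum,gold,grey}; C7={green,jade}).
Every remaining group overlaps one of these, and no 4 of the listed groups are pairwise disjoint, so 3 is the maximum.

3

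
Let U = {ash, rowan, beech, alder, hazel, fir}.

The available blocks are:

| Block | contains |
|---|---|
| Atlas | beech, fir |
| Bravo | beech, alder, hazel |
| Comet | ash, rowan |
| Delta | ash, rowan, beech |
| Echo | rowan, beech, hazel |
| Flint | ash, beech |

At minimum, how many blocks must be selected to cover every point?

3

Take {Atlas, Bravo, Delta}. Their union is {ash, rowan, beech, alder, hazel, fir}, which is all 6 points.
Only Bravo contains alder, so Bravo is forced; the remaining 3 points need at least 2 more blocks (each remaining block adds at most 2) — so at least 3 blocks are needed, and 3 is optimal.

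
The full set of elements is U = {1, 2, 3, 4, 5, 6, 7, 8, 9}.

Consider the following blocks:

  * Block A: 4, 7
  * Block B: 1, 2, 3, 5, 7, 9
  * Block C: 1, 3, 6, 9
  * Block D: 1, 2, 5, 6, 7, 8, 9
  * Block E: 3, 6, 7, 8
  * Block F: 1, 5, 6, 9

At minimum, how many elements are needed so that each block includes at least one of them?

2

The 2 elements {6, 7} hit every block.
The blocks A, C are pairwise disjoint, so any hitting set needs a separate element for each — at least 2. Hence 2 is optimal.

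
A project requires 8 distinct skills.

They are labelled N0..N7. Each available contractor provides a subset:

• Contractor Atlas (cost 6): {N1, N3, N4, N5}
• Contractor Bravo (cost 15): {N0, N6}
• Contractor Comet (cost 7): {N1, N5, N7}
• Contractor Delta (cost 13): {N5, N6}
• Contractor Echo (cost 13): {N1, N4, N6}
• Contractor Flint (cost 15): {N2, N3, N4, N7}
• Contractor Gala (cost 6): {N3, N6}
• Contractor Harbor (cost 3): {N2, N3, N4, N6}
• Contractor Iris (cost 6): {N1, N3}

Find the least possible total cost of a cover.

25

Bravo, Comet, Harbor together cover every skill (Bravo ∪ Comet ∪ Harbor = {N0, N1, N2, N3, N4, N5, N6, N7}); total cost 15 + 7 + 3 = 25.
No covering selection has total cost below 25.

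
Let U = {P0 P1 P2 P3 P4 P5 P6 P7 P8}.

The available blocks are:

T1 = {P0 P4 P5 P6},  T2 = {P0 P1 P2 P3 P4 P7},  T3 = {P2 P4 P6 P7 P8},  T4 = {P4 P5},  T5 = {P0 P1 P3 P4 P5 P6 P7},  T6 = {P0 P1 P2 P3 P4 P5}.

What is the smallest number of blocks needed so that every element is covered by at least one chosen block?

Take {T3, T5}. Their union is {P0, P1, P2, P3, P4, P5, P6, P7, P8}, which is all 9 elements.
No single block has all 9 elements (the largest, T5, has 7), so 2 is optimal.

2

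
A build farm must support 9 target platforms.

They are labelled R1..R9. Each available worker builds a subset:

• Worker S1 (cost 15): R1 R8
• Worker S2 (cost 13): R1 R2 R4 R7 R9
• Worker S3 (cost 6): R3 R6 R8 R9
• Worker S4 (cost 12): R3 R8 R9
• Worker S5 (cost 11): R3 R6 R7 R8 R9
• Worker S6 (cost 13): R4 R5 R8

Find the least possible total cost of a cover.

S2, S3, S6 together cover every platform (S2 ∪ S3 ∪ S6 = {R1, R2, R3, R4, R5, R6, R7, R8, R9}); total cost 13 + 6 + 13 = 32.
No covering selection has total cost below 32.

32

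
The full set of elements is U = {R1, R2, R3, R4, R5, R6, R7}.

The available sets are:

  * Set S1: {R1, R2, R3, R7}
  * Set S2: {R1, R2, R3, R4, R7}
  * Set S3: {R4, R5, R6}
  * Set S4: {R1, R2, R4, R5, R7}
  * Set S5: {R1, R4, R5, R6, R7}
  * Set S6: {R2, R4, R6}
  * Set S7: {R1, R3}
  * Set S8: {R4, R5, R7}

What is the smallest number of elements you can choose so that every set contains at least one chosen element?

2

Take H = {R3, R4}. Each listed set contains at least one of these, so H is a hitting set of size 2.
The sets S1, S3 are pairwise disjoint, so any hitting set needs a separate element for each — at least 2. Hence 2 is optimal.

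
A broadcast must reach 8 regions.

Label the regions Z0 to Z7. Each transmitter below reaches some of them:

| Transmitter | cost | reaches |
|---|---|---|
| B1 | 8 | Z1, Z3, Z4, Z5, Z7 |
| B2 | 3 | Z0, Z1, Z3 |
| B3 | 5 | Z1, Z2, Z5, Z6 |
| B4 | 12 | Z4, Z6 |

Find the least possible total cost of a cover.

B1, B2, B3 together cover every region (B1 ∪ B2 ∪ B3 = {Z0, Z1, Z2, Z3, Z4, Z5, Z6, Z7}); total cost 8 + 3 + 5 = 16.
No covering selection has total cost below 16.

16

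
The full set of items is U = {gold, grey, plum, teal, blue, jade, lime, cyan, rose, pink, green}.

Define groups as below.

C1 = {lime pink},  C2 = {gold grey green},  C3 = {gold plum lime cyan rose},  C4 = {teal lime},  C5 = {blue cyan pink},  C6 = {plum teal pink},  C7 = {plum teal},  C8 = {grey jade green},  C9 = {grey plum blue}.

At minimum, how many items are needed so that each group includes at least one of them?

Take H = {gold, grey, teal, pink}. Each listed group contains at least one of these, so H is a hitting set of size 4.
No choice of 3 items meets every group, so 4 is the minimum.

4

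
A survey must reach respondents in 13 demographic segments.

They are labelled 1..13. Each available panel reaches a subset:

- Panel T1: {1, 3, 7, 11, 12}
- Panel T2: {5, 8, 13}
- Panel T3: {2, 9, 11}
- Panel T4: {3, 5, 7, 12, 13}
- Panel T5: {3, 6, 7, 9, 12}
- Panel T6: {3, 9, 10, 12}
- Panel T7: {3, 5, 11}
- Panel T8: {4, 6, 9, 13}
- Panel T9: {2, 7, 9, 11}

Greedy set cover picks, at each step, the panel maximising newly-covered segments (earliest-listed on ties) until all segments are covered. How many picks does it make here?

Greedy: pick T1 (covers 5 new) → pick T8 (covers 4 new) → pick T2 (covers 2 new) → pick T3 (covers 1 new) → pick T6 (covers 1 new). Total picks: 5.

5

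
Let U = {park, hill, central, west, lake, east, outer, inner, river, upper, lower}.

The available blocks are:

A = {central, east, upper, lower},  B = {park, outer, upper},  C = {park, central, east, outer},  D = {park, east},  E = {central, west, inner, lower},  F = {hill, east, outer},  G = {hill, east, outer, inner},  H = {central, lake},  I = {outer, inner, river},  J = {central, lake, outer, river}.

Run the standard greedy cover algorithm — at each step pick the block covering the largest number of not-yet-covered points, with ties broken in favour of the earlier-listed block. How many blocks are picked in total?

Greedy: pick A (covers 4 new) → pick G (covers 3 new) → pick J (covers 2 new) → pick B (covers 1 new) → pick E (covers 1 new). Total picks: 5.
(The true minimum cover uses only 4 blocks, so greedy is not optimal here.)

5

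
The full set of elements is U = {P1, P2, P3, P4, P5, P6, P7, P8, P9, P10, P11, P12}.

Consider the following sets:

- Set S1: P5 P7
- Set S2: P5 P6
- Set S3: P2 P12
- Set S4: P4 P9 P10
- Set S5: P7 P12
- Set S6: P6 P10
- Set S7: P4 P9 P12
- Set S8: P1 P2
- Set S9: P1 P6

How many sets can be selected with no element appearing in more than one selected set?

4

S2, S4, S5, S8 are pairwise disjoint (S2={P5,P6}; S4={P4,P9,P10}; S5={P7,P12}; S8={P1,P2}).
Every remaining set overlaps one of these, and no 5 of the listed sets are pairwise disjoint, so 4 is the maximum.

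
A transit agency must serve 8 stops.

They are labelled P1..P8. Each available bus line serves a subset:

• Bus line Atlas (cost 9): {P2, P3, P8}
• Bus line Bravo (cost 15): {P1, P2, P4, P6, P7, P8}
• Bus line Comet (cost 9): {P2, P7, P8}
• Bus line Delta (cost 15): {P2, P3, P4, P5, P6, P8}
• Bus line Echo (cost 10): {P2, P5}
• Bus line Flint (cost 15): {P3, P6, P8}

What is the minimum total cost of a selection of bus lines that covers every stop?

Bravo, Delta together cover every stop (Bravo ∪ Delta = {P1, P2, P3, P4, P5, P6, P7, P8}); total cost 15 + 15 = 30.
No covering selection has total cost below 30.

30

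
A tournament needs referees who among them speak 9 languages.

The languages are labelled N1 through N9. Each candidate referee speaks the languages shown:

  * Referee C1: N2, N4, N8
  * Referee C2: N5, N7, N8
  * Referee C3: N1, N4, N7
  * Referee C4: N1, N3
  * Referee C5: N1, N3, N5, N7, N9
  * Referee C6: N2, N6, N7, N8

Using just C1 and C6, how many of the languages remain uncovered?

Union of C1, C6 = {N2, N4, N6, N7, N8}.
Not covered: N1, N3, N5, N9 — 4 languages.

4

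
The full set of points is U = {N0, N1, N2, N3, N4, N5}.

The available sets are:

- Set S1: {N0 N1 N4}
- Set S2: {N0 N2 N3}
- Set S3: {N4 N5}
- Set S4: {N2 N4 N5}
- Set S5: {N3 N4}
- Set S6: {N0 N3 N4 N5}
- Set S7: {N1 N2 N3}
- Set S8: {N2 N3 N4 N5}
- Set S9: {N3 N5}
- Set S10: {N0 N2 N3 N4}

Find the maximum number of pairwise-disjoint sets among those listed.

2

S1, S9 are pairwise disjoint (S1={N0,N1,N4}; S9={N3,N5}).
Every remaining set overlaps one of these, and no 3 of the listed sets are pairwise disjoint, so 2 is the maximum.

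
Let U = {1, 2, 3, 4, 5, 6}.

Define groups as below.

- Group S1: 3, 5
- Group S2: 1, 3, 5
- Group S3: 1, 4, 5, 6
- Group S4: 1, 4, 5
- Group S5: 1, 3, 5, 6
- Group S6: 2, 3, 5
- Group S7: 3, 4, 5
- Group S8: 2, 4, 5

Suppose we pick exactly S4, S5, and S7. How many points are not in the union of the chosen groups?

1

Union of S4, S5, S7 = {1, 3, 4, 5, 6}.
Not covered: 2 — 1 point.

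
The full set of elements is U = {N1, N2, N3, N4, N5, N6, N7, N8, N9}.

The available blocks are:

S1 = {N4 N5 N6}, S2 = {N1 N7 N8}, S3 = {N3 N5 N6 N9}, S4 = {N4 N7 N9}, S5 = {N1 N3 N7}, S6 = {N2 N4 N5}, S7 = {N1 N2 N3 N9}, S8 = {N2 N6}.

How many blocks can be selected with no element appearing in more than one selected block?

2

S1, S2 are pairwise disjoint (S1={N4,N5,N6}; S2={N1,N7,N8}).
Every remaining block overlaps one of these, and no 3 of the listed blocks are pairwise disjoint, so 2 is the maximum.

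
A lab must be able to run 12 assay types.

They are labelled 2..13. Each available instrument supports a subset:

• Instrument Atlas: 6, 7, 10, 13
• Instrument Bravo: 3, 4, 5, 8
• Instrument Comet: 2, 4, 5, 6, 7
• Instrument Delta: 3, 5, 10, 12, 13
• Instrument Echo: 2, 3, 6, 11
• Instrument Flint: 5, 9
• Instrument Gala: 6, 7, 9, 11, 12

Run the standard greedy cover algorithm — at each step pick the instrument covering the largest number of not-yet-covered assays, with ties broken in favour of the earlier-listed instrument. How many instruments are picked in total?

Greedy: pick Comet (covers 5 new) → pick Delta (covers 4 new) → pick Gala (covers 2 new) → pick Bravo (covers 1 new). Total picks: 4.

4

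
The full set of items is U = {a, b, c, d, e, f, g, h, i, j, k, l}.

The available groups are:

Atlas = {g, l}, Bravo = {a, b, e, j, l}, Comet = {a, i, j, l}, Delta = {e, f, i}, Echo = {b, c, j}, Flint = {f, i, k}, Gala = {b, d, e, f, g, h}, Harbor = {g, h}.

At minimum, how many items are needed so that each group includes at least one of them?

3

Take T = {g, i, j}. Each listed group contains at least one of these, so T is a hitting set of size 3.
The groups Atlas, Delta, Echo are pairwise disjoint, so any hitting set needs a separate item for each — at least 3. Hence 3 is optimal.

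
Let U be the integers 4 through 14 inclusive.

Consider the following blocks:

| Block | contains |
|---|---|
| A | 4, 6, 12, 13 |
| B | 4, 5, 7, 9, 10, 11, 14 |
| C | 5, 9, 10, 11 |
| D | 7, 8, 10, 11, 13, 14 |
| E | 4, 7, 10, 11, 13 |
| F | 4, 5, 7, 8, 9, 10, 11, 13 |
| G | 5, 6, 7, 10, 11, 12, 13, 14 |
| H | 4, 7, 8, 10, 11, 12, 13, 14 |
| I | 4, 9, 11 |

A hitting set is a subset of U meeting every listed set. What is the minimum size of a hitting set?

2

The 2 items {4, 11} hit every block.
The blocks A, C are pairwise disjoint, so any hitting set needs a separate item for each — at least 2. Hence 2 is optimal.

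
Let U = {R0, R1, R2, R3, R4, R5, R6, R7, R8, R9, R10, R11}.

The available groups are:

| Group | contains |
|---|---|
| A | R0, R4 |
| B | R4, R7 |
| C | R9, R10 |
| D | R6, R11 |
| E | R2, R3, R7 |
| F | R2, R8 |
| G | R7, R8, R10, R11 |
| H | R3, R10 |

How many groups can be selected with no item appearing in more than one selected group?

4

B, C, D, F are pairwise disjoint (B={R4,R7}; C={R9,R10}; D={R6,R11}; F={R2,R8}).
Every remaining group overlaps one of these, and no 5 of the listed groups are pairwise disjoint, so 4 is the maximum.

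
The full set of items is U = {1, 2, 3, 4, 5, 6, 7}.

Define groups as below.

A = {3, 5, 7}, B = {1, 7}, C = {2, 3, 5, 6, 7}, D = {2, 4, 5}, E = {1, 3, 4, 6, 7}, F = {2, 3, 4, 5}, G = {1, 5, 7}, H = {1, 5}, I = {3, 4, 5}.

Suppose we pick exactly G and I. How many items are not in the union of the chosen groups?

2

Union of G, I = {1, 3, 4, 5, 7}.
Not covered: 2, 6 — 2 items.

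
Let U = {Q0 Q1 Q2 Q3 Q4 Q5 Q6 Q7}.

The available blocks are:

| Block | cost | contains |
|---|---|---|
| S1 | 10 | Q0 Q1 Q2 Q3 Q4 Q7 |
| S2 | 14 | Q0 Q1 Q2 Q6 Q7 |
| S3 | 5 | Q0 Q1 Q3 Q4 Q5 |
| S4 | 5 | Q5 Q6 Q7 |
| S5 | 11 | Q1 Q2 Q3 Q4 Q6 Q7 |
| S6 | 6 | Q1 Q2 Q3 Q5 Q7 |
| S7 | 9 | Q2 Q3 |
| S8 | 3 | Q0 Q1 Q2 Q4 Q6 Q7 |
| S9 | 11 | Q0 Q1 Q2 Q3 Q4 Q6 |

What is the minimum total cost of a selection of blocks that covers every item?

S3, S8 together cover every item (S3 ∪ S8 = {Q0, Q1, Q2, Q3, Q4, Q5, Q6, Q7}); total cost 5 + 3 = 8.
No covering selection has total cost below 8.

8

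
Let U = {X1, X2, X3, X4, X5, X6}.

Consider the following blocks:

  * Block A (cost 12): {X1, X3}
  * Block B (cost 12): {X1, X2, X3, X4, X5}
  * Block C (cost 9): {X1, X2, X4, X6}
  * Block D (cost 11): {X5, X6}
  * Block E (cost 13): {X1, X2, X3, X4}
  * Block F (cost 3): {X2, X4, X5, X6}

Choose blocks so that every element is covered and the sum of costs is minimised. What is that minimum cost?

B, F together cover every element (B ∪ F = {X1, X2, X3, X4, X5, X6}); total cost 12 + 3 = 15.
No covering selection has total cost below 15.

15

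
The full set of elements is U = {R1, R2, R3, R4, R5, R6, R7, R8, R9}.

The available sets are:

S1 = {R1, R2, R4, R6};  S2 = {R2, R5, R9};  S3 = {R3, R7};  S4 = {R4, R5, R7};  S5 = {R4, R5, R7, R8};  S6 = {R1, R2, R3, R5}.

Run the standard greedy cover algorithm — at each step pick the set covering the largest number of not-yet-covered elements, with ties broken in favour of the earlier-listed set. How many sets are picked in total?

4

Greedy: pick S1 (covers 4 new) → pick S5 (covers 3 new) → pick S2 (covers 1 new) → pick S3 (covers 1 new). Total picks: 4.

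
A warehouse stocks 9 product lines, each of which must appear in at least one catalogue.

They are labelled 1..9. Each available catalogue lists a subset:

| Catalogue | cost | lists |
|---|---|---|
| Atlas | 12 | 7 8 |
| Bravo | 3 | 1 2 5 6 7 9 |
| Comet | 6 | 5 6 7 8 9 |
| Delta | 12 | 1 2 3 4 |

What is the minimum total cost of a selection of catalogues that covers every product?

18

Comet, Delta together cover every product (Comet ∪ Delta = {1, 2, 3, 4, 5, 6, 7, 8, 9}); total cost 6 + 12 = 18.
The greedy pick Bravo, Comet, Delta costs 21; no covering selection beats 18.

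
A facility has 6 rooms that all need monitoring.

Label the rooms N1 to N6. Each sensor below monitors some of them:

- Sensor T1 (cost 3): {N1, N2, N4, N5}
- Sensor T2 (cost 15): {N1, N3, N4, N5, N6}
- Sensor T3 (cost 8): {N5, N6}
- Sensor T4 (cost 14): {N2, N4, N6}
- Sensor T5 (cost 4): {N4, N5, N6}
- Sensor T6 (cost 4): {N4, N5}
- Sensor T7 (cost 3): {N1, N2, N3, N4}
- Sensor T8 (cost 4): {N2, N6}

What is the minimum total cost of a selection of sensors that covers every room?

T5, T7 together cover every room (T5 ∪ T7 = {N1, N2, N3, N4, N5, N6}); total cost 4 + 3 = 7.
The greedy pick T1, T7, T5 costs 10; no covering selection beats 7.

7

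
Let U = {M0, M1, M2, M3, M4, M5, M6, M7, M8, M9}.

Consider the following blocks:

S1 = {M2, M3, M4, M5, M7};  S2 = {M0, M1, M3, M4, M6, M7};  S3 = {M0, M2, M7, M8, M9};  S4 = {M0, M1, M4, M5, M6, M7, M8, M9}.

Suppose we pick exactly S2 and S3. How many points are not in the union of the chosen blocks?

Union of S2, S3 = {M0, M1, M2, M3, M4, M6, M7, M8, M9}.
Not covered: M5 — 1 point.

1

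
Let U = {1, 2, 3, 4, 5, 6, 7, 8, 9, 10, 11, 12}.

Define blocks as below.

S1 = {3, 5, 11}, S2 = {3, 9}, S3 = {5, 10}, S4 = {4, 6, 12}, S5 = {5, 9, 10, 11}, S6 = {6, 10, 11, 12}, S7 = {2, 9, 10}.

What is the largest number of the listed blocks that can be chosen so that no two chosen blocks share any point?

3

S2, S3, S4 are pairwise disjoint (S2={3,9}; S3={5,10}; S4={4,6,12}).
Every remaining block overlaps one of these, and no 4 of the listed blocks are pairwise disjoint, so 3 is the maximum.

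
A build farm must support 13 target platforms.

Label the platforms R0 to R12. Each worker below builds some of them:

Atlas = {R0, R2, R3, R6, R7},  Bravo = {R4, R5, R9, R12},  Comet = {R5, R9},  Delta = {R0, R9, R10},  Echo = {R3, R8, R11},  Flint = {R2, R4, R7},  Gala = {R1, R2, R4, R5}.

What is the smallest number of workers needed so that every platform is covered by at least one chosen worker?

Atlas and Bravo and Delta and Echo and Gala together: Atlas ∪ Bravo ∪ Delta ∪ Echo ∪ Gala = {R0, R1, R2, R3, R4, R5, R6, R7, R8, R9, R10, R11, R12} — every platform is covered.
No 4 of the 7 workers cover everything (all 35 combinations miss at least one platform), so 5 is optimal.

5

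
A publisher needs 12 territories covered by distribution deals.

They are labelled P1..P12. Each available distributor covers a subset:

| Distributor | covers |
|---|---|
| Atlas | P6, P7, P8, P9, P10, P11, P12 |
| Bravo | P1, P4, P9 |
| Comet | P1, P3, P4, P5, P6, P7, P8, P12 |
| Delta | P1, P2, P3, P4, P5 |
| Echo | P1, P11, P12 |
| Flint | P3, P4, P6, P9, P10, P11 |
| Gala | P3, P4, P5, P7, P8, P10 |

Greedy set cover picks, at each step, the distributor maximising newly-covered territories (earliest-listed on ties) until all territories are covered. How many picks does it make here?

3

Greedy: pick Comet (covers 8 new) → pick Atlas (covers 3 new) → pick Delta (covers 1 new). Total picks: 3.
(The true minimum cover uses only 2 distributors, so greedy is not optimal here.)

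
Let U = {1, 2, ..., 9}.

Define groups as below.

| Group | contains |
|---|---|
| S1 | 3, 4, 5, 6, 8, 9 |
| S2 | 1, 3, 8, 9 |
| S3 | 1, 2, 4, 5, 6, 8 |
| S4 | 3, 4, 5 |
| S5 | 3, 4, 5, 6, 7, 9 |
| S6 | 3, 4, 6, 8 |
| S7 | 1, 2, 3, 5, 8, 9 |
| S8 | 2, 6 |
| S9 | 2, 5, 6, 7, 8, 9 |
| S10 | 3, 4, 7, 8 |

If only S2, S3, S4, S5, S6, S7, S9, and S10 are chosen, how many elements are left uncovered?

Union of S2, S3, S4, S5, S6, S7, S9, S10 = {1, 2, 3, 4, 5, 6, 7, 8, 9} — that's every element, so 0 are uncovered.

0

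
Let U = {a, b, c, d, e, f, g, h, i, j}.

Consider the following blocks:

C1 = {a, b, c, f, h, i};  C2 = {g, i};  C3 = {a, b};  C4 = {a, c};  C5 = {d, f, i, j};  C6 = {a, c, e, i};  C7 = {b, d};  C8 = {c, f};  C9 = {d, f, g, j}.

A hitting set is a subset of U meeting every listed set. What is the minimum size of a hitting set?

T = {a, d, f, i} meets every block (each contains at least one member of T), and |T| = 4.
No choice of 3 elements meets every block, so 4 is the minimum.

4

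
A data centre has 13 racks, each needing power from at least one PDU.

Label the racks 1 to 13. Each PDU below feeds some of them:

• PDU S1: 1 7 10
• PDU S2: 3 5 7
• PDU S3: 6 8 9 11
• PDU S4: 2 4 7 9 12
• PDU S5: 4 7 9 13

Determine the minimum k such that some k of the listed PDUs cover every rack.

Take {S1, S2, S3, S4, S5}. Their union is {1, 2, 3, 4, 5, 6, 7, 8, 9, 10, 11, 12, 13}, which is all 13 racks.
No 4 of the 5 PDUs cover everything (all 5 combinations miss at least one rack), so 5 is optimal.

5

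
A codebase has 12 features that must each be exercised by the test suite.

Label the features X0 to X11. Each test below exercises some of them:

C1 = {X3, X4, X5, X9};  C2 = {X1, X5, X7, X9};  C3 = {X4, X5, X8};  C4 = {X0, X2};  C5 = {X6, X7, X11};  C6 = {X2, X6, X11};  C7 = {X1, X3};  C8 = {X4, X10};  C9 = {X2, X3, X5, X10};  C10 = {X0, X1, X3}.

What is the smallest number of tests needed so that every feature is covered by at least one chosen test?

C1 and C3 and C5 and C9 and C10 together: C1 ∪ C3 ∪ C5 ∪ C9 ∪ C10 = {X0, X1, X2, X3, X4, X5, X6, X7, X8, X9, X10, X11} — every feature is covered.
No 4 of the 10 tests cover everything (all 210 combinations miss at least one feature), so 5 is optimal.

5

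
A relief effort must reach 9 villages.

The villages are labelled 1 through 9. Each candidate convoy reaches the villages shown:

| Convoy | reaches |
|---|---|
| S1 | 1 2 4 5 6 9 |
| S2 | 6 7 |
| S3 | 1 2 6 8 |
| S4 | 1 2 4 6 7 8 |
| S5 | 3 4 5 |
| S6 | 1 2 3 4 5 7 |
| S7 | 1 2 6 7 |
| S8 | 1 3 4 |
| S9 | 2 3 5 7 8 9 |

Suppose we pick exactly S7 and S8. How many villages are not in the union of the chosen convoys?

Union of S7, S8 = {1, 2, 3, 4, 6, 7}.
Not covered: 5, 8, 9 — 3 villages.

3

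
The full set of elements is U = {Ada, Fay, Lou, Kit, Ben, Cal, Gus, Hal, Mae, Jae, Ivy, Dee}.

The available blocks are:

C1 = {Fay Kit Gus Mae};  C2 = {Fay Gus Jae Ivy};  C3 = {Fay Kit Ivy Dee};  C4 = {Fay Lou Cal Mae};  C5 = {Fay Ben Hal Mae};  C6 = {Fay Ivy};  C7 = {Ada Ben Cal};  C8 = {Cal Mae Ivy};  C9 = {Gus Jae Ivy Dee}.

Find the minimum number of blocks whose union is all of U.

5

Take {C1, C4, C5, C7, C9}. Their union is {Ada, Fay, Lou, Kit, Ben, Cal, Gus, Hal, Mae, Jae, Ivy, Dee}, which is all 12 elements.
No 4 of the 9 blocks cover everything (all 126 combinations miss at least one element), so 5 is optimal.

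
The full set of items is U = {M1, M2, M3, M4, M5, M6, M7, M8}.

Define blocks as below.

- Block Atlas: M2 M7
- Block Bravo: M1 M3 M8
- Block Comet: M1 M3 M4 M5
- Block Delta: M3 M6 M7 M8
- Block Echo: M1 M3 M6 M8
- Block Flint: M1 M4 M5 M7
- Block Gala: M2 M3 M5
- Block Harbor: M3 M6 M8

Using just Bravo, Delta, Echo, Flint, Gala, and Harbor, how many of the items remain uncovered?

0

Union of Bravo, Delta, Echo, Flint, Gala, Harbor = {M1, M2, M3, M4, M5, M6, M7, M8} — that's every item, so 0 are uncovered.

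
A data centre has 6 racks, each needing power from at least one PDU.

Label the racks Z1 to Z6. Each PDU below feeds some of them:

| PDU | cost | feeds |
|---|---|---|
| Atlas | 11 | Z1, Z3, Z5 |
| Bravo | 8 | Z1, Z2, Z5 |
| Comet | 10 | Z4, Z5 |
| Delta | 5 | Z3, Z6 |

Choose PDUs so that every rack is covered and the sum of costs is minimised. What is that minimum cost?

23

Bravo, Comet, Delta together cover every rack (Bravo ∪ Comet ∪ Delta = {Z1, Z2, Z3, Z4, Z5, Z6}); total cost 8 + 10 + 5 = 23.
No covering selection has total cost below 23.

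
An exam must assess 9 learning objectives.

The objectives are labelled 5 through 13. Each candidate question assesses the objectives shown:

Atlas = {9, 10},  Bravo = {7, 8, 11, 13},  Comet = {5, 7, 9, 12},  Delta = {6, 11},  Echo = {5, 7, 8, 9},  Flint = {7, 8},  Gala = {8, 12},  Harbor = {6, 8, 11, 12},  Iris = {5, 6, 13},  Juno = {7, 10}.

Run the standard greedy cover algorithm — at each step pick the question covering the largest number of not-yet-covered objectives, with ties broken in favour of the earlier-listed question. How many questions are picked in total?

4

Greedy: pick Bravo (covers 4 new) → pick Comet (covers 3 new) → pick Atlas (covers 1 new) → pick Delta (covers 1 new). Total picks: 4.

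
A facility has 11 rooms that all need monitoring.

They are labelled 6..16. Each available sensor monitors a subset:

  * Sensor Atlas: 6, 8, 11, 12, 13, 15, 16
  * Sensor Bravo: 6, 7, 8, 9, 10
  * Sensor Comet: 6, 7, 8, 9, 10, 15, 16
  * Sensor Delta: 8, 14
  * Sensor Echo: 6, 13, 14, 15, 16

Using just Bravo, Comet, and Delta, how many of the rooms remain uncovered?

Union of Bravo, Comet, Delta = {6, 7, 8, 9, 10, 14, 15, 16}.
Not covered: 11, 12, 13 — 3 rooms.

3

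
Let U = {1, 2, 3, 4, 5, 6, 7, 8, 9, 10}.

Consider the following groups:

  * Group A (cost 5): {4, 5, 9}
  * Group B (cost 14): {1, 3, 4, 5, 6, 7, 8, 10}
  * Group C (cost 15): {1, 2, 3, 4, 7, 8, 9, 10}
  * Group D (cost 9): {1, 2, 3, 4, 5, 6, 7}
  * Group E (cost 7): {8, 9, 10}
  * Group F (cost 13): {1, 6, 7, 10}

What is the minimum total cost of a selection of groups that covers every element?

16

D, E together cover every element (D ∪ E = {1, 2, 3, 4, 5, 6, 7, 8, 9, 10}); total cost 9 + 7 = 16.
No covering selection has total cost below 16.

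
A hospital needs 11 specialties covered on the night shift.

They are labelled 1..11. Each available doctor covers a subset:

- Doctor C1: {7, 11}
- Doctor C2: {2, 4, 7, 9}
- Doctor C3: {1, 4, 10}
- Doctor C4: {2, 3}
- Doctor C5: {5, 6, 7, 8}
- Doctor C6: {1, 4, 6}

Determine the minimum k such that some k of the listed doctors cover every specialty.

C1 and C2 and C3 and C4 and C5 together: C1 ∪ C2 ∪ C3 ∪ C4 ∪ C5 = {1, 2, 3, 4, 5, 6, 7, 8, 9, 10, 11} — every specialty is covered.
No 4 of the 6 doctors cover everything (all 15 combinations miss at least one specialty), so 5 is optimal.

5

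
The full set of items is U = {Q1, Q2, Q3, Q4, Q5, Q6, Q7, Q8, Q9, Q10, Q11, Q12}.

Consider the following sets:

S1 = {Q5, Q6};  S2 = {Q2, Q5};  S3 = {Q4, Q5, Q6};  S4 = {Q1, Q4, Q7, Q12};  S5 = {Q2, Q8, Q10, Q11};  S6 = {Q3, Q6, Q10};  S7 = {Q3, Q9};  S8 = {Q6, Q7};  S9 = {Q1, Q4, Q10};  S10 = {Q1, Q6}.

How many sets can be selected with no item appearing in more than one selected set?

4

S1, S4, S5, S7 are pairwise disjoint (S1={Q5,Q6}; S4={Q1,Q4,Q7,Q12}; S5={Q2,Q8,Q10,Q11}; S7={Q3,Q9}).
Every remaining set overlaps one of these, and no 5 of the listed sets are pairwise disjoint, so 4 is the maximum.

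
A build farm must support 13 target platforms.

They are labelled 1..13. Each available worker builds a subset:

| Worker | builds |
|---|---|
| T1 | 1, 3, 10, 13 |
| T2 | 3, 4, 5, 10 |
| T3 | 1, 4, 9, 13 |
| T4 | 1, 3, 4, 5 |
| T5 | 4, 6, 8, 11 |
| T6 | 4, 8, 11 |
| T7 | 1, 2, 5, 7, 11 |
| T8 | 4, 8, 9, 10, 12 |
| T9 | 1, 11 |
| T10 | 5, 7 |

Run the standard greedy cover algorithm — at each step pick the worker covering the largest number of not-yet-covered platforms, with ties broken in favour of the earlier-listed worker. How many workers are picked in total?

4

Greedy: pick T7 (covers 5 new) → pick T8 (covers 5 new) → pick T1 (covers 2 new) → pick T5 (covers 1 new). Total picks: 4.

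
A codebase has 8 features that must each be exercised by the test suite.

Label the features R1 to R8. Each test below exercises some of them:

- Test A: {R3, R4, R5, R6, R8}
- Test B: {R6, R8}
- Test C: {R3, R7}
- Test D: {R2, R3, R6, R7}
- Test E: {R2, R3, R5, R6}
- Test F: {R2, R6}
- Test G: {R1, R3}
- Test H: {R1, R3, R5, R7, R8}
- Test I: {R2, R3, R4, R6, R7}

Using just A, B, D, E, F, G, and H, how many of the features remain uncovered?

Union of A, B, D, E, F, G, H = {R1, R2, R3, R4, R5, R6, R7, R8} — that's every feature, so 0 are uncovered.

0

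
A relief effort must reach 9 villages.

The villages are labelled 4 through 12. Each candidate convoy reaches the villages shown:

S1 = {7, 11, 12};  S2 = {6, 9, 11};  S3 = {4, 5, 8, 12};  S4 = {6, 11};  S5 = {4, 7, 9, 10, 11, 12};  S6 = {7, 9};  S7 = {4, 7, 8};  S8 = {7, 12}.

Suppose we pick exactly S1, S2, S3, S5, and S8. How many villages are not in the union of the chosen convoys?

Union of S1, S2, S3, S5, S8 = {4, 5, 6, 7, 8, 9, 10, 11, 12} — that's every village, so 0 are uncovered.

0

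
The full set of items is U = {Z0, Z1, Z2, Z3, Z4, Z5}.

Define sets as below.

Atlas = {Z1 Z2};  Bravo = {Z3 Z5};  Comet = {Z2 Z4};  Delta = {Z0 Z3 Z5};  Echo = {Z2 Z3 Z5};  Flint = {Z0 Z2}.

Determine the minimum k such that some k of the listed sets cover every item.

Atlas and Comet and Delta together: Atlas ∪ Comet ∪ Delta = {Z0, Z1, Z2, Z3, Z4, Z5} — every item is covered.
Only Atlas contains Z1, so Atlas is forced; the remaining 4 items need at least 2 more sets (each remaining set adds at most 3) — so at least 3 sets are needed, and 3 is optimal.

3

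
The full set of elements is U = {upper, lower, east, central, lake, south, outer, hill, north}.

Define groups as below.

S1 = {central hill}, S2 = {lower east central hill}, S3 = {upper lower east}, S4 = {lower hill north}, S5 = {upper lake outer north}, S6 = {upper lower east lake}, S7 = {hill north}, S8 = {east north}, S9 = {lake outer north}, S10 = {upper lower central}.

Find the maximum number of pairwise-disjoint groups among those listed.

S1, S3, S9 are pairwise disjoint (S1={central,hill}; S3={upper,lower,east}; S9={lake,outer,north}).
Every remaining group overlaps one of these, and no 4 of the listed groups are pairwise disjoint, so 3 is the maximum.

3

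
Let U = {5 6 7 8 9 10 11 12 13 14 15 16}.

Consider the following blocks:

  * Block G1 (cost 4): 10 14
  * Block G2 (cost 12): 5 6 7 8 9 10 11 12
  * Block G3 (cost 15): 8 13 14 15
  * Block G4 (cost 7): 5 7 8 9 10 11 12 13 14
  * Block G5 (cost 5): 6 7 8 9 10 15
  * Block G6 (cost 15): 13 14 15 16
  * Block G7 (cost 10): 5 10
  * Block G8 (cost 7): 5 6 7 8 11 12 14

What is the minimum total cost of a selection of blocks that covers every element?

G2, G6 together cover every element (G2 ∪ G6 = {5, 6, 7, 8, 9, 10, 11, 12, 13, 14, 15, 16}); total cost 12 + 15 = 27.
No covering selection has total cost below 27.

27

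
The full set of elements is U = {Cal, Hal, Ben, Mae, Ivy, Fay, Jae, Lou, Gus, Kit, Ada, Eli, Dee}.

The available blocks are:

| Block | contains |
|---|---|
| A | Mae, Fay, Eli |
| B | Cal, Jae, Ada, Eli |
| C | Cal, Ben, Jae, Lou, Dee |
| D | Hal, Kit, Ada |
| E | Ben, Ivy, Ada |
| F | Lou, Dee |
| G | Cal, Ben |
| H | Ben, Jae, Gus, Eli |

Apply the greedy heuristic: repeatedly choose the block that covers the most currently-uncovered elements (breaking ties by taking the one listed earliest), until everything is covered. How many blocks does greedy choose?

Greedy: pick C (covers 5 new) → pick A (covers 3 new) → pick D (covers 3 new) → pick E (covers 1 new) → pick H (covers 1 new). Total picks: 5.

5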